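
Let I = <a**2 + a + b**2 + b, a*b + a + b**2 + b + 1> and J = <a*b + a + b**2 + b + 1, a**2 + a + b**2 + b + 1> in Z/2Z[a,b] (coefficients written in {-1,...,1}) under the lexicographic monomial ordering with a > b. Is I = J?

No, the ideals differ.

For a fixed monomial order, each ideal has a unique reduced Gröbner basis; comparing bases decides equality.
Buchberger on the first generating set:
f_1 = a**2 + a + b**2 + b, LT = a**2.
f_2 = a*b + a + b**2 + b + 1, LT = a*b.

S(f_1,f_2): lcm = a**2*b. S = a**2 + a*b**2 + a + b**3 + b**2.
  leading term a**2: subtract (1)·f_1 from a**2 + a*b**2 + a + b**3 + b**2 → a*b**2 + b**3 + b
  leading term a*b**2: subtract (b)·f_2 from a*b**2 + b**3 + b → a*b + b**2
  leading term a*b: subtract (1)·f_2 from a*b + b**2 → a + b + 1
  leading term a: no divisor's leading term divides it; move a to the remainder.
  leading term b: no divisor's leading term divides it; move b to the remainder.
  leading term 1: no divisor's leading term divides it; move 1 to the remainder.
  remainder a + b + 1 ≠ 0; add g_3 = a + b + 1 to the basis.

S(f_1,g_3): lcm = a**2. S = a*b + b**2 + b.
  leading term a*b: subtract (1)·f_2 from a*b + b**2 + b → a + 1
  leading term a: subtract (1)·g_3 from a + 1 → b
  leading term b: no divisor's leading term divides it; move b to the remainder.
  remainder b ≠ 0; add g_4 = b to the basis.

The other S-polynomials (S(f_2,g_3), S(f_1,g_4), S(f_2,g_4), S(g_3,g_4)) all reduce to 0 modulo the current basis, so we have a Gröbner basis.
Inter-reduce: drop elements whose leading term is divisible by another's, tail-reduce, and make monic.
Reduced Gröbner basis: {a + 1, b}.

Buchberger on the second generating set:
h_1 = a*b + a + b**2 + b + 1, LT = a*b.
h_2 = a**2 + a + b**2 + b + 1, LT = a**2.

S(h_1,h_2): lcm = a**2*b. S = a**2 + a*b**2 + a + b**3 + b**2 + b.
  leading term a**2: subtract (1)·h_2 from a**2 + a*b**2 + a + b**3 + b**2 + b → a*b**2 + b**3 + 1
  leading term a*b**2: subtract (b)·h_1 from a*b**2 + b**3 + 1 → a*b + b**2 + b + 1
  leading term a*b: subtract (1)·h_1 from a*b + b**2 + b + 1 → a
  leading term a: no divisor's leading term divides it; move a to the remainder.
  remainder a ≠ 0; add k_3 = a to the basis.

S(h_1,k_3): lcm = a*b. S = a + b**2 + b + 1.
  leading term a: subtract (1)·k_3 from a + b**2 + b + 1 → b**2 + b + 1
  leading term b**2: no divisor's leading term divides it; move b**2 to the remainder.
  leading term b: no divisor's leading term divides it; move b to the remainder.
  leading term 1: no divisor's leading term divides it; move 1 to the remainder.
  remainder b**2 + b + 1 ≠ 0; add k_4 = b**2 + b + 1 to the basis.

The other S-polynomials (S(h_2,k_3), S(h_1,k_4), S(h_2,k_4), S(k_3,k_4)) all reduce to 0 modulo the current basis, so we have a Gröbner basis.
Inter-reduce: drop elements whose leading term is divisible by another's, tail-reduce, and make monic.
Reduced Gröbner basis: {a, b**2 + b + 1}.

These differ, so the ideals are not equal.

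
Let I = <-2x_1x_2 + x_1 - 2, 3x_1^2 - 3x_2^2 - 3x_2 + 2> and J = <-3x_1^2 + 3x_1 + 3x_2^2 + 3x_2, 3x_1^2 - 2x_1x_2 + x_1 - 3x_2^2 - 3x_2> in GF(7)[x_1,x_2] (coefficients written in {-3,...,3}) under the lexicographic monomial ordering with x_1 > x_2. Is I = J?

For a fixed monomial order, each ideal has a unique reduced Gröbner basis; comparing bases decides equality.
Buchberger on the first generating set:
f_1 = -2x_1x_2 + x_1 - 2, LT = x_1x_2.
f_2 = 3x_1^2 - 3x_2^2 - 3x_2 + 2, LT = x_1^2.

S(f_1,f_2): lcm = x_1^2x_2. S = 3x_1^2 + x_1 + x_2^3 + x_2^2 - 3x_2.
  leading term x_1^2: subtract (1)·f_2 from 3x_1^2 + x_1 + x_2^3 + x_2^2 - 3x_2 → x_1 + x_2^3 - 3x_2^2 - 2
  leading term x_1: no divisor's leading term divides it; move x_1 to the remainder.
  leading term x_2^3: no divisor's leading term divides it; move x_2^3 to the remainder.
  leading term x_2^2: no divisor's leading term divides it; move -3x_2^2 to the remainder.
  leading term 1: no divisor's leading term divides it; move -2 to the remainder.
  remainder x_1 + x_2^3 - 3x_2^2 - 2 ≠ 0; add g_3 = x_1 + x_2^3 - 3x_2^2 - 2 to the basis.

S(f_1,g_3): lcm = x_1x_2. S = 3x_1 - x_2^4 + 3x_2^3 + 2x_2 + 1.
  leading term x_1: subtract (3)·g_3 from 3x_1 - x_2^4 + 3x_2^3 + 2x_2 + 1 → -x_2^4 + 2x_2^2 + 2x_2
  leading term x_2^4: no divisor's leading term divides it; move -x_2^4 to the remainder.
  leading term x_2^2: no divisor's leading term divides it; move 2x_2^2 to the remainder.
  leading term x_2: no divisor's leading term divides it; move 2x_2 to the remainder.
  remainder -x_2^4 + 2x_2^2 + 2x_2 ≠ 0; add g_4 = -x_2^4 + 2x_2^2 + 2x_2 to the basis.

The other S-polynomials (S(f_2,g_3), S(f_1,g_4), S(f_2,g_4), S(g_3,g_4)) all reduce to 0 modulo the current basis, so we have a Gröbner basis.
Inter-reduce: drop elements whose leading term is divisible by another's, tail-reduce, and make monic.
Reduced Gröbner basis: {x_1 + x_2^3 - 3x_2^2 - 2, x_2^4 - 2x_2^2 - 2x_2}.

Buchberger on the second generating set:
h_1 = -3x_1^2 + 3x_1 + 3x_2^2 + 3x_2, LT = x_1^2.
h_2 = 3x_1^2 - 2x_1x_2 + x_1 - 3x_2^2 - 3x_2, LT = x_1^2.

S(h_1,h_2): lcm = x_1^2. S = 3x_1x_2 + x_1.
  leading term x_1x_2: no divisor's leading term divides it; move 3x_1x_2 to the remainder.
  leading term x_1: no divisor's leading term divides it; move x_1 to the remainder.
  remainder 3x_1x_2 + x_1 ≠ 0; add k_3 = 3x_1x_2 + x_1 to the basis.

S(h_1,k_3): lcm = x_1^2x_2. S = 2x_1^2 - x_1x_2 - x_2^3 - x_2^2.
  leading term x_1^2: subtract (-3)·h_1 from 2x_1^2 - x_1x_2 - x_2^3 - x_2^2 → -x_1x_2 + 2x_1 - x_2^3 + x_2^2 + 2x_2
  leading term x_1x_2: subtract (2)·k_3 from -x_1x_2 + 2x_1 - x_2^3 + x_2^2 + 2x_2 → -x_2^3 + x_2^2 + 2x_2
  leading term x_2^3: no divisor's leading term divides it; move -x_2^3 to the remainder.
  leading term x_2^2: no divisor's leading term divides it; move x_2^2 to the remainder.
  leading term x_2: no divisor's leading term divides it; move 2x_2 to the remainder.
  remainder -x_2^3 + x_2^2 + 2x_2 ≠ 0; add k_4 = -x_2^3 + x_2^2 + 2x_2 to the basis.

The other S-polynomials (S(h_2,k_3), S(h_1,k_4), S(h_2,k_4), S(k_3,k_4)) all reduce to 0 modulo the current basis, so we have a Gröbner basis.
Inter-reduce: drop elements whose leading term is divisible by another's, tail-reduce, and make monic.
Reduced Gröbner basis: {x_1^2 - x_1 - x_2^2 - x_2, x_1x_2 - 2x_1, x_2^3 - x_2^2 - 2x_2}.

These differ, so the ideals are not equal.

No, the ideals differ.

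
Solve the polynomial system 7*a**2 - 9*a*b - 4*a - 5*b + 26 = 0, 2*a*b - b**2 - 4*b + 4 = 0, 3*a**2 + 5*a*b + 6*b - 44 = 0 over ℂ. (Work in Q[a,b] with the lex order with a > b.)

Compute a lex Gröbner basis by Buchberger's algorithm.
f_1 = 7*a**2 - 9*a*b - 4*a - 5*b + 26, LT = a**2.
f_2 = 2*a*b - b**2 - 4*b + 4, LT = a*b.
f_3 = 3*a**2 + 5*a*b + 6*b - 44, LT = a**2.

S(f_1,f_2): lcm = a**2*b. S = -11/14*a*b**2 + 10/7*a*b - 2*a - 5/7*b**2 + 26/7*b.
  reduce S modulo (f_1, f_2, f_3):
  remainder -2*a - 11/28*b**3 - 11/7*b**2 + 57/7*b - 20/7 ≠ 0; add h_4 = -2*a - 11/28*b**3 - 11/7*b**2 + 57/7*b - 20/7 to the basis.

S(f_1,f_3): lcm = a**2. S = -62/21*a*b - 4/7*a - 19/7*b + 386/21.
  reduce S modulo (f_1, f_2, f_3, h_4):
  remainder 11/98*b**3 - 151/147*b**2 - 1609/147*b + 1230/49 ≠ 0; add h_5 = 11/98*b**3 - 151/147*b**2 - 1609/147*b + 1230/49 to the basis.

S(f_2,f_3): lcm = a**2*b. S = -13/6*a*b**2 - 2*a*b + 2*a - 2*b**2 + 44/3*b.
  reduce S modulo (f_1, f_2, f_3, h_4, h_5):
  remainder -2219/99*b**2 - 11960/99*b + 3644/11 ≠ 0; add h_6 = -2219/99*b**2 - 11960/99*b + 3644/11 to the basis.

S(f_2,h_5): lcm = a*b**3. S = 302/33*a*b**2 + 3218/33*a*b - 2460/11*a - 1/2*b**4 - 2*b**3 + 2*b**2.
  reduce S modulo (f_1, f_2, f_3, h_4, h_5, h_6):
  remainder 3578437/10461*b - 7156874/10461 ≠ 0; add h_7 = 3578437/10461*b - 7156874/10461 to the basis.

The other S-polynomials (S(f_1,h_4), S(f_2,h_4), S(f_3,h_4), S(f_1,h_5), S(f_3,h_5), S(h_4,h_5), S(f_1,h_6), S(f_2,h_6), S(f_3,h_6), S(h_4,h_6), S(h_5,h_6), S(f_1,h_7), S(f_2,h_7), S(f_3,h_7), S(h_4,h_7), S(h_5,h_7), S(h_6,h_7)) all reduce to 0 modulo the current basis, so we have a Gröbner basis.
Inter-reduce: drop elements whose leading term is divisible by another's, tail-reduce, and make monic.
Reduced Gröbner basis: {a - 2, b - 2}.

From the last basis element, b - 2 = 0, so b takes values in {2}. Each choice, substituted upward through the basis, yields the corresponding point(s) of the solution set.
  b = 2: the earlier basis element becomes a - 2 = 0, giving a = 2 — point (2, 2).

{(2, 2)}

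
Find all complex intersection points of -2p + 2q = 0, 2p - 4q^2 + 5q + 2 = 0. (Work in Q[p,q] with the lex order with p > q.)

Compute a lex Gröbner basis by Buchberger's algorithm.
f_1 = -2p + 2q, LT = p.
f_2 = 2p - 4q^2 + 5q + 2, LT = p.

S(f_1,f_2): lcm = p. S = 2q^2 - 7/2q - 1.
  leading term q^2: no divisor's leading term divides it; move 2q^2 to the remainder.
  leading term q: no divisor's leading term divides it; move -7/2q to the remainder.
  leading term 1: no divisor's leading term divides it; move -1 to the remainder.
  remainder 2q^2 - 7/2q - 1 ≠ 0; add h_3 = 2q^2 - 7/2q - 1 to the basis.

S(f_1,h_3): leading monomials are coprime, so the S-polynomial reduces to 0 (Buchberger's first criterion).
S(f_2,h_3): leading monomials are coprime, so the S-polynomial reduces to 0 (Buchberger's first criterion).
Every S-polynomial of the final basis reduces to 0, so we have a Gröbner basis.
Inter-reduce: drop elements whose leading term is divisible by another's, tail-reduce, and make monic.
Reduced Gröbner basis: {p - q, q^2 - 7/4q - 1/2}.

A lex Gröbner basis eliminates variables successively. Here q^2 - 7/4q - 1/2 depends only on q, with roots {-1/4, 2}; lifting each root through the earlier basis elements recovers the full solutions.
  q = -1/4: the earlier basis element becomes p + 1/4 = 0, giving p = -1/4 — point (-1/4, -1/4).
  q = 2: the earlier basis element becomes p - 2 = 0, giving p = 2 — point (2, 2).

{(-1/4, -1/4), (2, 2)}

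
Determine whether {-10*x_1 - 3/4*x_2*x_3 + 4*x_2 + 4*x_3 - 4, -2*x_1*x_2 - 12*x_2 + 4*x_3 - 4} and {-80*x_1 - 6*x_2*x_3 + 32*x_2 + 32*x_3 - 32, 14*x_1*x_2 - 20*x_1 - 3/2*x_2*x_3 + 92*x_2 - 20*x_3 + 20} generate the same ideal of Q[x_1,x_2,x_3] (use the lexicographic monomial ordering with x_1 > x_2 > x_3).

Yes, the ideals are equal.

Two ideals are equal iff their reduced Gröbner bases coincide (the reduced basis is unique for a fixed ordering).
Buchberger on the first generating set:
f_1 = -10*x_1 - 3/4*x_2*x_3 + 4*x_2 + 4*x_3 - 4, LT = x_1.
f_2 = -2*x_1*x_2 - 12*x_2 + 4*x_3 - 4, LT = x_1*x_2.

S(f_1,f_2): lcm = x_1*x_2. S = 3/40*x_2**2*x_3 - 2/5*x_2**2 - 2/5*x_2*x_3 - 28/5*x_2 + 2*x_3 - 2.
  leading term x_2**2*x_3: no divisor's leading term divides it; move 3/40*x_2**2*x_3 to the remainder.
  leading term x_2**2: no divisor's leading term divides it; move -2/5*x_2**2 to the remainder.
  leading term x_2*x_3: no divisor's leading term divides it; move -2/5*x_2*x_3 to the remainder.
  leading term x_2: no divisor's leading term divides it; move -28/5*x_2 to the remainder.
  leading term x_3: no divisor's leading term divides it; move 2*x_3 to the remainder.
  leading term 1: no divisor's leading term divides it; move -2 to the remainder.
  remainder 3/40*x_2**2*x_3 - 2/5*x_2**2 - 2/5*x_2*x_3 - 28/5*x_2 + 2*x_3 - 2 ≠ 0; add g_3 = 3/40*x_2**2*x_3 - 2/5*x_2**2 - 2/5*x_2*x_3 - 28/5*x_2 + 2*x_3 - 2 to the basis.

The other S-polynomials (S(f_1,g_3), S(f_2,g_3)) all reduce to 0 modulo the current basis, so we have a Gröbner basis.
Inter-reduce: drop elements whose leading term is divisible by another's, tail-reduce, and make monic.
Reduced Gröbner basis: {x_1 + 3/40*x_2*x_3 - 2/5*x_2 - 2/5*x_3 + 2/5, x_2**2*x_3 - 16/3*x_2**2 - 16/3*x_2*x_3 - 224/3*x_2 + 80/3*x_3 - 80/3}.

Buchberger on the second generating set:
h_1 = -80*x_1 - 6*x_2*x_3 + 32*x_2 + 32*x_3 - 32, LT = x_1.
h_2 = 14*x_1*x_2 - 20*x_1 - 3/2*x_2*x_3 + 92*x_2 - 20*x_3 + 20, LT = x_1*x_2.

S(h_1,h_2): lcm = x_1*x_2. S = 10/7*x_1 + 3/40*x_2**2*x_3 - 2/5*x_2**2 - 41/140*x_2*x_3 - 216/35*x_2 + 10/7*x_3 - 10/7.
  leading term x_1: subtract (-1/56)·h_1 from 10/7*x_1 + 3/40*x_2**2*x_3 - 2/5*x_2**2 - 41/140*x_2*x_3 - 216/35*x_2 + 10/7*x_3 - 10/7 → 3/40*x_2**2*x_3 - 2/5*x_2**2 - 2/5*x_2*x_3 - 28/5*x_2 + 2*x_3 - 2
  leading term x_2**2*x_3: no divisor's leading term divides it; move 3/40*x_2**2*x_3 to the remainder.
  leading term x_2**2: no divisor's leading term divides it; move -2/5*x_2**2 to the remainder.
  leading term x_2*x_3: no divisor's leading term divides it; move -2/5*x_2*x_3 to the remainder.
  leading term x_2: no divisor's leading term divides it; move -28/5*x_2 to the remainder.
  leading term x_3: no divisor's leading term divides it; move 2*x_3 to the remainder.
  leading term 1: no divisor's leading term divides it; move -2 to the remainder.
  remainder 3/40*x_2**2*x_3 - 2/5*x_2**2 - 2/5*x_2*x_3 - 28/5*x_2 + 2*x_3 - 2 ≠ 0; add k_3 = 3/40*x_2**2*x_3 - 2/5*x_2**2 - 2/5*x_2*x_3 - 28/5*x_2 + 2*x_3 - 2 to the basis.

The other S-polynomials (S(h_1,k_3), S(h_2,k_3)) all reduce to 0 modulo the current basis, so we have a Gröbner basis.
Inter-reduce: drop elements whose leading term is divisible by another's, tail-reduce, and make monic.
Reduced Gröbner basis: {x_1 + 3/40*x_2*x_3 - 2/5*x_2 - 2/5*x_3 + 2/5, x_2**2*x_3 - 16/3*x_2**2 - 16/3*x_2*x_3 - 224/3*x_2 + 80/3*x_3 - 80/3}.

Same reduced basis, so the two generating sets span the same ideal.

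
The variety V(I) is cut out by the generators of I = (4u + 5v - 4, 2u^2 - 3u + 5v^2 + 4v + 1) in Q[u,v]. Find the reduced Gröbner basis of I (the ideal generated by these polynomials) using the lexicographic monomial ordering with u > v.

G = {u + 5/4v - 1, v^2 + 22/65v}

This is the nonlinear analogue of row-reducing a linear system.

f_1 = 4u + 5v - 4, LT = u.
f_2 = 2u^2 - 3u + 5v^2 + 4v + 1, LT = u^2.

S(f_1,f_2): lcm = u^2. S = 5/4uv + 1/2u - 5/2v^2 - 2v - 1/2.
  leading term uv: subtract (5/16v)·f_1 from 5/4uv + 1/2u - 5/2v^2 - 2v - 1/2 → 1/2u - 65/16v^2 - 3/4v - 1/2
  leading term u: subtract (1/8)·f_1 from 1/2u - 65/16v^2 - 3/4v - 1/2 → -65/16v^2 - 11/8v
  leading term v^2: no divisor's leading term divides it; move -65/16v^2 to the remainder.
  leading term v: no divisor's leading term divides it; move -11/8v to the remainder.
  remainder -65/16v^2 - 11/8v ≠ 0; add g_3 = -65/16v^2 - 11/8v to the basis.

The other S-polynomials (S(f_1,g_3), S(f_2,g_3)) all reduce to 0 modulo the current basis, so we have a Gröbner basis.
Inter-reduce: drop elements whose leading term is divisible by another's, tail-reduce, and make monic.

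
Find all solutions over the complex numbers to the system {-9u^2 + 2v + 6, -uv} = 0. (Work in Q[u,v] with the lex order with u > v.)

{(0, -3), (-sqrt(6)/3, 0), (sqrt(6)/3, 0)}

Compute a lex Gröbner basis by Buchberger's algorithm.
f_1 = -9u^2 + 2v + 6, LT = u^2.
f_2 = -uv, LT = uv.

S(f_1,f_2): lcm = u^2v. S = -2/9v^2 - 2/3v.
  leading term v^2: no divisor's leading term divides it; move -2/9v^2 to the remainder.
  leading term v: no divisor's leading term divides it; move -2/3v to the remainder.
  remainder -2/9v^2 - 2/3v ≠ 0; add h_3 = -2/9v^2 - 2/3v to the basis.

S(f_1,h_3): leading monomials are coprime, so the S-polynomial reduces to 0 (Buchberger's first criterion).
S(f_2,h_3): lcm = uv^2. S = -3uv.
  leading term uv: subtract (3)·f_2 from -3uv → 0
  remainder 0.

Every S-polynomial of the final basis reduces to 0, so we have a Gröbner basis.
Inter-reduce: drop elements whose leading term is divisible by another's, tail-reduce, and make monic.
Reduced Gröbner basis: {u^2 - 2/9v - 2/3, uv, v^2 + 3v}.

The lex basis is triangular: the last element involves only v. Solving v^2 + 3v = 0 gives v ∈ {-3, 0}; substituting each value into the earlier elements determines the remaining variables.
  v = -3: the earlier basis elements become u^2 = 0; -3u = 0, giving u = 0 — point (0, -3).
  v = 0: the earlier basis element becomes u^2 - 2/3 = 0, giving u = -sqrt(6)/3, sqrt(6)/3 — points (-sqrt(6)/3, 0), (sqrt(6)/3, 0).
Each listed point satisfies every original equation (direct substitution).
A lex Gröbner basis triangularizes the system, enabling back-substitution.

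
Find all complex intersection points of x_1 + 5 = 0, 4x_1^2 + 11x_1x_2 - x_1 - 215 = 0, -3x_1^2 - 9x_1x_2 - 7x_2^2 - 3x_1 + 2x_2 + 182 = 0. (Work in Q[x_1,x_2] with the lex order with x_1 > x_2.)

Compute a lex Gröbner basis by Buchberger's algorithm.
f_1 = x_1 + 5, LT = x_1.
f_2 = 4x_1^2 + 11x_1x_2 - x_1 - 215, LT = x_1^2.
f_3 = -3x_1^2 - 9x_1x_2 - 3x_1 - 7x_2^2 + 2x_2 + 182, LT = x_1^2.

S(f_1,f_2): lcm = x_1^2. S = -11/4x_1x_2 + 21/4x_1 + 215/4.
  leading term x_1x_2: subtract (-11/4x_2)·f_1 from -11/4x_1x_2 + 21/4x_1 + 215/4 → 21/4x_1 + 55/4x_2 + 215/4
  leading term x_1: subtract (21/4)·f_1 from 21/4x_1 + 55/4x_2 + 215/4 → 55/4x_2 + 55/2
  leading term x_2: no divisor's leading term divides it; move 55/4x_2 to the remainder.
  leading term 1: no divisor's leading term divides it; move 55/2 to the remainder.
  remainder 55/4x_2 + 55/2 ≠ 0; add h_4 = 55/4x_2 + 55/2 to the basis.

S(f_1,f_3): lcm = x_1^2. S = -3x_1x_2 + 4x_1 - 7/3x_2^2 + 2/3x_2 + 182/3.
  leading term x_1x_2: subtract (-3x_2)·f_1 from -3x_1x_2 + 4x_1 - 7/3x_2^2 + 2/3x_2 + 182/3 → 4x_1 - 7/3x_2^2 + 47/3x_2 + 182/3
  leading term x_1: subtract (4)·f_1 from 4x_1 - 7/3x_2^2 + 47/3x_2 + 182/3 → -7/3x_2^2 + 47/3x_2 + 122/3
  leading term x_2^2: subtract (-28/165x_2)·h_4 from -7/3x_2^2 + 47/3x_2 + 122/3 → 61/3x_2 + 122/3
  leading term x_2: subtract (244/165)·h_4 from 61/3x_2 + 122/3 → 0
  remainder 0.

S(f_2,f_3): lcm = x_1^2. S = -1/4x_1x_2 - 5/4x_1 - 7/3x_2^2 + 2/3x_2 + 83/12.
  leading term x_1x_2: subtract (-1/4x_2)·f_1 from -1/4x_1x_2 - 5/4x_1 - 7/3x_2^2 + 2/3x_2 + 83/12 → -5/4x_1 - 7/3x_2^2 + 23/12x_2 + 83/12
  leading term x_1: subtract (-5/4)·f_1 from -5/4x_1 - 7/3x_2^2 + 23/12x_2 + 83/12 → -7/3x_2^2 + 23/12x_2 + 79/6
  leading term x_2^2: subtract (-28/165x_2)·h_4 from -7/3x_2^2 + 23/12x_2 + 79/6 → 79/12x_2 + 79/6
  leading term x_2: subtract (79/165)·h_4 from 79/12x_2 + 79/6 → 0
  remainder 0.

S(f_1,h_4): leading monomials are coprime, so the S-polynomial reduces to 0 (Buchberger's first criterion).
S(f_2,h_4): leading monomials are coprime, so the S-polynomial reduces to 0 (Buchberger's first criterion).
S(f_3,h_4): leading monomials are coprime, so the S-polynomial reduces to 0 (Buchberger's first criterion).
Every S-polynomial of the final basis reduces to 0, so we have a Gröbner basis.
Inter-reduce: drop elements whose leading term is divisible by another's, tail-reduce, and make monic.
Reduced Gröbner basis: {x_1 + 5, x_2 + 2}.

From the last basis element, x_2 + 2 = 0, so x_2 takes values in {-2}. Each choice, substituted upward through the basis, yields the corresponding point(s) of the solution set.
  x_2 = -2: the earlier basis element becomes x_1 + 5 = 0, giving x_1 = -5 — point (-5, -2).

{(-5, -2)}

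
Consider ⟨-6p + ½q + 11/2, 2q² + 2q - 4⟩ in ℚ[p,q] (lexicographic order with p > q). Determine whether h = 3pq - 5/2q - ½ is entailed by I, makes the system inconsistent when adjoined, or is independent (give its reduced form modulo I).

3pq - 5/2q - ½ lies in I (it reduces to 0).

First compute the reduced Gröbner basis of I by Buchberger's algorithm.
f_1 = -6p + ½q + 11/2, LT = p.
f_2 = 2q² + 2q - 4, LT = q².

S(f_1,f_2): leading monomials are coprime, so the S-polynomial reduces to 0 (Buchberger's first criterion).
Every S-polynomial of the final basis reduces to 0, so we have a Gröbner basis.
Inter-reduce: drop elements whose leading term is divisible by another's, tail-reduce, and make monic.
Reduced Gröbner basis: {p - 1/12q - 11/12, q² + q - 2}.
Label its elements g_1 = p - 1/12q - 11/12, g_2 = q² + q - 2.

Reduce h = 3pq - 5/2q - ½ modulo G:
  leading term pq: subtract (3q)·g_1 from 3pq - 5/2q - ½ → ¼q² + ¼q - ½
  leading term q²: subtract (¼)·g_2 from ¼q² + ¼q - ½ → 0
  normal form = 0.
Since the normal form is 0, h ∈ I.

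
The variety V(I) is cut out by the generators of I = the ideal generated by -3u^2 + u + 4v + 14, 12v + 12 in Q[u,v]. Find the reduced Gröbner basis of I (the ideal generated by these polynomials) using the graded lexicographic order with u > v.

G = {u^2 - 1/3u - 10/3, v + 1}

Buchberger's algorithm terminates because the ascending chain of leading-term ideals stabilizes.

f_1 = -3u^2 + u + 4v + 14, LT = u^2.
f_2 = 12v + 12, LT = v.

The S-polynomials (S(f_1,f_2)) all reduce to 0 modulo the current basis, so we have a Gröbner basis.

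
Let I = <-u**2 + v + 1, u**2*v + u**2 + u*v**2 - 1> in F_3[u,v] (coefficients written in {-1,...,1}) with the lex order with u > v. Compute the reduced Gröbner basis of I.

G = {u**2 - v - 1, u*v - v**3 - v, v**4 - v**2 - v}

Buchberger's algorithm terminates because the ascending chain of leading-term ideals stabilizes.

f_1 = -u**2 + v + 1, LT = u**2.
f_2 = u**2*v + u**2 + u*v**2 - 1, LT = u**2*v.

S(f_1,f_2): lcm = u**2*v. S = -u**2 - u*v**2 - v**2 - v + 1.
  leading term u**2: subtract (1)·f_1 from -u**2 - u*v**2 - v**2 - v + 1 → -u*v**2 - v**2 + v
  leading term u*v**2: no divisor's leading term divides it; move -u*v**2 to the remainder.
  leading term v**2: no divisor's leading term divides it; move -v**2 to the remainder.
  leading term v: no divisor's leading term divides it; move v to the remainder.
  remainder -u*v**2 - v**2 + v ≠ 0; add g_3 = -u*v**2 - v**2 + v to the basis.

S(f_1,g_3): lcm = u**2*v**2. S = -u*v**2 + u*v - v**3 - v**2.
  leading term u*v**2: subtract (1)·g_3 from -u*v**2 + u*v - v**3 - v**2 → u*v - v**3 - v
  leading term u*v: no divisor's leading term divides it; move u*v to the remainder.
  leading term v**3: no divisor's leading term divides it; move -v**3 to the remainder.
  leading term v: no divisor's leading term divides it; move -v to the remainder.
  remainder u*v - v**3 - v ≠ 0; add g_4 = u*v - v**3 - v to the basis.

S(f_2,g_3): lcm = u**2*v**2. S = u**2*v + u*v**3 - u*v**2 + u*v - v.
  leading term u**2*v: subtract (-v)·f_1 from u**2*v + u*v**3 - u*v**2 + u*v - v → u*v**3 - u*v**2 + u*v + v**2
  leading term u*v**3: subtract (-v)·g_3 from u*v**3 - u*v**2 + u*v + v**2 → -u*v**2 + u*v - v**3 - v**2
  leading term u*v**2: subtract (1)·g_3 from -u*v**2 + u*v - v**3 - v**2 → u*v - v**3 - v
  leading term u*v: subtract (1)·g_4 from u*v - v**3 - v → 0
  remainder 0.

S(f_1,g_4): lcm = u**2*v. S = u*v**3 + u*v - v**2 - v.
  leading term u*v**3: subtract (-v)·g_3 from u*v**3 + u*v - v**2 - v → u*v - v**3 - v
  leading term u*v: subtract (1)·g_4 from u*v - v**3 - v → 0
  remainder 0.

S(f_2,g_4): lcm = u**2*v. S = u**2 + u*v**3 + u*v**2 + u*v - 1.
  leading term u**2: subtract (-1)·f_1 from u**2 + u*v**3 + u*v**2 + u*v - 1 → u*v**3 + u*v**2 + u*v + v
  leading term u*v**3: subtract (-v)·g_3 from u*v**3 + u*v**2 + u*v + v → u*v**2 + u*v - v**3 + v**2 + v
  leading term u*v**2: subtract (-1)·g_3 from u*v**2 + u*v - v**3 + v**2 + v → u*v - v**3 - v
  leading term u*v: subtract (1)·g_4 from u*v - v**3 - v → 0
  remainder 0.

S(g_3,g_4): lcm = u*v**2. S = v**4 - v**2 - v.
  leading term v**4: no divisor's leading term divides it; move v**4 to the remainder.
  leading term v**2: no divisor's leading term divides it; move -v**2 to the remainder.
  leading term v: no divisor's leading term divides it; move -v to the remainder.
  remainder v**4 - v**2 - v ≠ 0; add g_5 = v**4 - v**2 - v to the basis.

S(f_1,g_5): leading monomials are coprime, so the S-polynomial reduces to 0 (Buchberger's first criterion).
S(f_2,g_5): lcm = u**2*v**4. S = u**2*v**3 + u**2*v**2 + u**2*v + u*v**5 - v**3.
  leading term u**2*v**3: subtract (-v**3)·f_1 from u**2*v**3 + u**2*v**2 + u**2*v + u*v**5 - v**3 → u**2*v**2 + u**2*v + u*v**5 + v**4
  leading term u**2*v**2: subtract (-v**2)·f_1 from u**2*v**2 + u**2*v + u*v**5 + v**4 → u**2*v + u*v**5 + v**4 + v**3 + v**2
  leading term u**2*v: subtract (-v)·f_1 from u**2*v + u*v**5 + v**4 + v**3 + v**2 → u*v**5 + v**4 + v**3 - v**2 + v
  leading term u*v**5: subtract (-v**3)·g_3 from u*v**5 + v**4 + v**3 - v**2 + v → -v**5 - v**4 + v**3 - v**2 + v
  leading term v**5: subtract (-v)·g_5 from -v**5 - v**4 + v**3 - v**2 + v → -v**4 + v**2 + v
  leading term v**4: subtract (-1)·g_5 from -v**4 + v**2 + v → 0
  remainder 0.

S(g_3,g_5): lcm = u*v**4. S = u*v**2 + u*v + v**4 - v**3.
  leading term u*v**2: subtract (-1)·g_3 from u*v**2 + u*v + v**4 - v**3 → u*v + v**4 - v**3 - v**2 + v
  leading term u*v: subtract (1)·g_4 from u*v + v**4 - v**3 - v**2 + v → v**4 - v**2 - v
  leading term v**4: subtract (1)·g_5 from v**4 - v**2 - v → 0
  remainder 0.

S(g_4,g_5): lcm = u*v**4. S = u*v**2 + u*v - v**6 - v**4.
  leading term u*v**2: subtract (-1)·g_3 from u*v**2 + u*v - v**6 - v**4 → u*v - v**6 - v**4 - v**2 + v
  leading term u*v: subtract (1)·g_4 from u*v - v**6 - v**4 - v**2 + v → -v**6 - v**4 + v**3 - v**2 - v
  leading term v**6: subtract (-v**2)·g_5 from -v**6 - v**4 + v**3 - v**2 - v → v**4 - v**2 - v
  leading term v**4: subtract (1)·g_5 from v**4 - v**2 - v → 0
  remainder 0.

Every S-polynomial of the final basis reduces to 0, so we have a Gröbner basis.
Inter-reduce: drop elements whose leading term is divisible by another's, tail-reduce, and make monic.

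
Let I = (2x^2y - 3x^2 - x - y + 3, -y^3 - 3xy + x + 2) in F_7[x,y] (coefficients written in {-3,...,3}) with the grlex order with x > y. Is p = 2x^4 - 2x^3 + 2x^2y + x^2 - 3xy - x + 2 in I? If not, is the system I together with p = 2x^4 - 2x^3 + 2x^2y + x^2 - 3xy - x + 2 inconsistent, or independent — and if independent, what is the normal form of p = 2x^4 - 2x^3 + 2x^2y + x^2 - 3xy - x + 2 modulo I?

First compute the reduced Gröbner basis of I by Buchberger's algorithm.
f_1 = 2x^2y - 3x^2 - x - y + 3, LT = x^2y.
f_2 = -y^3 - 3xy + x + 2, LT = y^3.

S(f_1,f_2): lcm = x^2y^3. S = -3x^3y + 2x^2y^2 + x^3 + 3xy^2 + 3y^3 + 2x^2 - 2y^2.
  leading term x^3y: subtract (2x)·f_1 from -3x^3y + 2x^2y^2 + x^3 + 3xy^2 + 3y^3 + 2x^2 - 2y^2 → 2x^2y^2 + 3xy^2 + 3y^3 - 3x^2 + 2xy - 2y^2 + x
  leading term x^2y^2: subtract (y)·f_1 from 2x^2y^2 + 3xy^2 + 3y^3 - 3x^2 + 2xy - 2y^2 + x → 3x^2y + 3xy^2 + 3y^3 - 3x^2 + 3xy - y^2 + x - 3y
  leading term x^2y: subtract (-2)·f_1 from 3x^2y + 3xy^2 + 3y^3 - 3x^2 + 3xy - y^2 + x - 3y → 3xy^2 + 3y^3 - 2x^2 + 3xy - y^2 - x + 2y - 1
  leading term xy^2: no divisor's leading term divides it; move 3xy^2 to the remainder.
  leading term y^3: subtract (-3)·f_2 from 3y^3 - 2x^2 + 3xy - y^2 - x + 2y - 1 → -2x^2 + xy - y^2 + 2x + 2y - 2
  leading term x^2: no divisor's leading term divides it; move -2x^2 to the remainder.
  leading term xy: no divisor's leading term divides it; move xy to the remainder.
  leading term y^2: no divisor's leading term divides it; move -y^2 to the remainder.
  leading term x: no divisor's leading term divides it; move 2x to the remainder.
  leading term y: no divisor's leading term divides it; move 2y to the remainder.
  leading term 1: no divisor's leading term divides it; move -2 to the remainder.
  remainder 3xy^2 - 2x^2 + xy - y^2 + 2x + 2y - 2 ≠ 0; add h_3 = 3xy^2 - 2x^2 + xy - y^2 + 2x + 2y - 2 to the basis.

S(f_1,h_3): lcm = x^2y^2. S = 3x^3 - 3x^2y - 2xy^2 - 3x^2 + 3y^2 + 3x - 2y.
  leading term x^3: no divisor's leading term divides it; move 3x^3 to the remainder.
  leading term x^2y: subtract (2)·f_1 from -3x^2y - 2xy^2 - 3x^2 + 3y^2 + 3x - 2y → -2xy^2 + 3x^2 + 3y^2 - 2x + 1
  leading term xy^2: subtract (-3)·h_3 from -2xy^2 + 3x^2 + 3y^2 - 2x + 1 → -3x^2 + 3xy - 3x - y + 2
  leading term x^2: no divisor's leading term divides it; move -3x^2 to the remainder.
  leading term xy: no divisor's leading term divides it; move 3xy to the remainder.
  leading term x: no divisor's leading term divides it; move -3x to the remainder.
  leading term y: no divisor's leading term divides it; move -y to the remainder.
  leading term 1: no divisor's leading term divides it; move 2 to the remainder.
  remainder 3x^3 - 3x^2 + 3xy - 3x - y + 2 ≠ 0; add h_4 = 3x^3 - 3x^2 + 3xy - 3x - y + 2 to the basis.

The other S-polynomials (S(f_2,h_3), S(f_1,h_4), S(f_2,h_4), S(h_3,h_4)) all reduce to 0 modulo the current basis, so we have a Gröbner basis.
Inter-reduce: drop elements whose leading term is divisible by another's, tail-reduce, and make monic.
Reduced Gröbner basis: {x^3 - x^2 + xy - x + 2y + 3, x^2y + 2x^2 + 3x + 3y - 2, xy^2 - 3x^2 - 2xy + 2y^2 + 3x + 3y - 3, y^3 + 3xy - x - 2}.
Label its elements g_1 = x^3 - x^2 + xy - x + 2y + 3, g_2 = x^2y + 2x^2 + 3x + 3y - 2, g_3 = xy^2 - 3x^2 - 2xy + 2y^2 + 3x + 3y - 3, g_4 = y^3 + 3xy - x - 2.

Reduce p = 2x^4 - 2x^3 + 2x^2y + x^2 - 3xy - x + 2 modulo G:
  leading term x^4: subtract (2x)·g_1 from 2x^4 - 2x^3 + 2x^2y + x^2 - 3xy - x + 2 → 3x^2 + 2
  leading term x^2: no divisor's leading term divides it; move 3x^2 to the remainder.
  leading term 1: no divisor's leading term divides it; move 2 to the remainder.
  normal form = 3x^2 + 2.
The normal form is nonzero, so p ∉ I. Since p minus its normal form lies in I, I + (p) = I + (r) where r = 3x^2 + 2; decide whether this ideal is the whole ring.
Run Buchberger on G together with r (pairs among the g_i already reduce to 0 since G is a Gröbner basis):
g_1 = x^3 - x^2 + xy - x + 2y + 3, LT = x^3.
g_2 = x^2y + 2x^2 + 3x + 3y - 2, LT = x^2y.
g_3 = xy^2 - 3x^2 - 2xy + 2y^2 + 3x + 3y - 3, LT = xy^2.
g_4 = y^3 + 3xy - x - 2, LT = y^3.
r = 3x^2 + 2, LT = x^2.

S(g_1,r): lcm = x^3. S = -x^2 + xy + 3x + 2y + 3.
  leading term x^2: subtract (2)·r from -x^2 + xy + 3x + 2y + 3 → xy + 3x + 2y - 1
  leading term xy: no divisor's leading term divides it; move xy to the remainder.
  leading term x: no divisor's leading term divides it; move 3x to the remainder.
  leading term y: no divisor's leading term divides it; move 2y to the remainder.
  leading term 1: no divisor's leading term divides it; move -1 to the remainder.
  remainder xy + 3x + 2y - 1 ≠ 0; add m_6 = xy + 3x + 2y - 1 to the basis.

S(g_2,r): lcm = x^2y. S = 2x^2 + 3x - 2.
  leading term x^2: subtract (3)·r from 2x^2 + 3x - 2 → 3x - 1
  leading term x: no divisor's leading term divides it; move 3x to the remainder.
  leading term 1: no divisor's leading term divides it; move -1 to the remainder.
  remainder 3x - 1 ≠ 0; add m_7 = 3x - 1 to the basis.

The other S-polynomials (S(g_1,g_2), S(g_1,g_3), S(g_1,g_4), S(g_2,g_3), S(g_2,g_4), S(g_3,g_4), S(g_3,r), S(g_4,r), S(g_1,m_6), S(g_2,m_6), S(g_3,m_6), S(g_4,m_6), S(r,m_6), S(g_1,m_7), S(g_2,m_7), S(g_3,m_7), S(g_4,m_7), S(r,m_7), S(m_6,m_7)) all reduce to 0 modulo the current basis, so we have a Gröbner basis.
Inter-reduce: drop elements whose leading term is divisible by another's, tail-reduce, and make monic.
Reduced Gröbner basis: {y^3 + y, x + 2}.
The reduced Gröbner basis of I + (p) is {y^3 + y, x + 2} ≠ {1}, a proper ideal, so the enlarged system stays consistent: p is independent of I, with normal form 3x^2 + 2.

Ideal membership is decidable via reduction modulo a Gröbner basis.

2x^4 - 2x^3 + 2x^2y + x^2 - 3xy - x + 2 is independent of I; its normal form modulo I is 3x^2 + 2.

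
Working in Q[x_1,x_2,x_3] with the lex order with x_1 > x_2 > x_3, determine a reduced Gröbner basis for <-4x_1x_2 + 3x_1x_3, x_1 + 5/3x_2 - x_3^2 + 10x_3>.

This is the nonlinear analogue of row-reducing a linear system.

f_1 = -4x_1x_2 + 3x_1x_3, LT = x_1x_2.
f_2 = x_1 + 5/3x_2 - x_3^2 + 10x_3, LT = x_1.

S(f_1,f_2): lcm = x_1x_2. S = -3/4x_1x_3 - 5/3x_2^2 + x_2x_3^2 - 10x_2x_3.
  leading term x_1x_3: subtract (-3/4x_3)·f_2 from -3/4x_1x_3 - 5/3x_2^2 + x_2x_3^2 - 10x_2x_3 → -5/3x_2^2 + x_2x_3^2 - 35/4x_2x_3 - 3/4x_3^3 + 15/2x_3^2
  leading term x_2^2: no divisor's leading term divides it; move -5/3x_2^2 to the remainder.
  leading term x_2x_3^2: no divisor's leading term divides it; move x_2x_3^2 to the remainder.
  leading term x_2x_3: no divisor's leading term divides it; move -35/4x_2x_3 to the remainder.
  leading term x_3^3: no divisor's leading term divides it; move -3/4x_3^3 to the remainder.
  leading term x_3^2: no divisor's leading term divides it; move 15/2x_3^2 to the remainder.
  remainder -5/3x_2^2 + x_2x_3^2 - 35/4x_2x_3 - 3/4x_3^3 + 15/2x_3^2 ≠ 0; add g_3 = -5/3x_2^2 + x_2x_3^2 - 35/4x_2x_3 - 3/4x_3^3 + 15/2x_3^2 to the basis.

The other S-polynomials (S(f_1,g_3), S(f_2,g_3)) all reduce to 0 modulo the current basis, so we have a Gröbner basis.
Inter-reduce: drop elements whose leading term is divisible by another's, tail-reduce, and make monic.

G = {x_1 + 5/3x_2 - x_3^2 + 10x_3, x_2^2 - 3/5x_2x_3^2 + 21/4x_2x_3 + 9/20x_3^3 - 9/2x_3^2}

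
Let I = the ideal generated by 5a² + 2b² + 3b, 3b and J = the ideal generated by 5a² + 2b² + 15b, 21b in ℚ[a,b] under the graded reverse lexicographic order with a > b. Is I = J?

Yes, the ideals are equal.

Since reduced Gröbner bases are canonical representatives of ideals under a given ordering, it suffices to compute and compare them.
Buchberger on the first generating set:
f_1 = 5a² + 2b² + 3b, LT = a².
f_2 = 3b, LT = b.

The S-polynomials (S(f_1,f_2)) all reduce to 0 modulo the current basis, so we have a Gröbner basis.
Inter-reduce: drop elements whose leading term is divisible by another's, tail-reduce, and make monic.
Reduced Gröbner basis: {a², b}.

Buchberger on the second generating set:
h_1 = 5a² + 2b² + 15b, LT = a².
h_2 = 21b, LT = b.

The S-polynomials (S(h_1,h_2)) all reduce to 0 modulo the current basis, so we have a Gröbner basis.
Inter-reduce: drop elements whose leading term is divisible by another's, tail-reduce, and make monic.
Reduced Gröbner basis: {a², b}.

The two bases agree; hence the ideals are identical.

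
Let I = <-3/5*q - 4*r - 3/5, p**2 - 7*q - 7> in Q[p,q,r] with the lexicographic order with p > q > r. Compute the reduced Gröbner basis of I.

f_1 = -3/5*q - 4*r - 3/5, LT = q.
f_2 = p**2 - 7*q - 7, LT = p**2.

The S-polynomials (S(f_1,f_2)) all reduce to 0 modulo the current basis, so we have a Gröbner basis.

G = {p**2 + 140/3*r, q + 20/3*r + 1}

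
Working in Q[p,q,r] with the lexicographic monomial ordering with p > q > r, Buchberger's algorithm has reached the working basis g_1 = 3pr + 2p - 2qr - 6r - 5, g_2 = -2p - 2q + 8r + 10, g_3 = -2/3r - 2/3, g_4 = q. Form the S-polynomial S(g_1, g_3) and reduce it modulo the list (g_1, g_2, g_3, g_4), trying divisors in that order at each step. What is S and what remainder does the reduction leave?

S(g_1, g_3) = -1/3p - 2/3qr - 2r - 5/3; remainder on division = 0.

lcm(LM(g_1), LM(g_3)) = pr.
S = (lcm/LT(g_1))·g_1 − (lcm/LT(g_3))·g_3 = -1/3p - 2/3qr - 2r - 5/3.
Reduce S modulo (g_1, g_2, g_3, g_4) in that order:
  leading term p: subtract (1/6)·g_2 from -1/3p - 2/3qr - 2r - 5/3 → -2/3qr + 1/3q - 10/3r - 10/3
  leading term qr: subtract (q)·g_3 from -2/3qr + 1/3q - 10/3r - 10/3 → q - 10/3r - 10/3
  leading term q: subtract (1)·g_4 from q - 10/3r - 10/3 → -10/3r - 10/3
  leading term r: subtract (5)·g_3 from -10/3r - 10/3 → 0
The remainder is 0, so this S-polynomial contributes no new basis element.
An S-polynomial is built so that the two leading terms cancel; whether anything survives reduction is exactly the Gröbner-basis criterion.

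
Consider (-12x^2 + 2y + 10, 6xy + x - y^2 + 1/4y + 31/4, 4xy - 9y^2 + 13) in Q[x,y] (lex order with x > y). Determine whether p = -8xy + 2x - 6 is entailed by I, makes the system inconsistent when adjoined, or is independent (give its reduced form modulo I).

-8xy + 2x - 6 lies in I (it reduces to 0).

First compute the reduced Gröbner basis of I by Buchberger's algorithm.
f_1 = -12x^2 + 2y + 10, LT = x^2.
f_2 = 6xy + x - y^2 + 1/4y + 31/4, LT = xy.
f_3 = 4xy - 9y^2 + 13, LT = xy.

S(f_1,f_2): lcm = x^2y. S = -1/6x^2 + 1/6xy^2 - 1/24xy - 31/24x - 1/6y^2 - 5/6y.
  reduce S modulo (f_1, f_2, f_3):
  remainder -553/432x + 1/36y^3 - 5/27y^2 - 1855/1728y - 85/1728 ≠ 0; add h_4 = -553/432x + 1/36y^3 - 5/27y^2 - 1855/1728y - 85/1728 to the basis.

S(f_1,f_3): lcm = x^2y. S = 9/4xy^2 - 13/4x - 1/6y^2 - 5/6y.
  reduce S modulo (f_1, f_2, f_3, h_4):
  remainder 1353/4424y^3 + 7337/53088y^2 - 3985/3792y + 10739/17696 ≠ 0; add h_5 = 1353/4424y^3 + 7337/53088y^2 - 3985/3792y + 10739/17696 to the basis.

S(f_2,f_3): lcm = xy. S = 1/6x + 25/12y^2 + 1/24y - 47/24.
  reduce S modulo (f_1, f_2, f_3, h_4, h_5):
  remainder 3037/1476y^2 - 1391/16236y - 2668/1353 ≠ 0; add h_6 = 3037/1476y^2 - 1391/16236y - 2668/1353 to the basis.

S(f_1,h_4): lcm = x^2. S = 12/553xy^3 - 80/553xy^2 - 265/316xy - 85/2212x - 1/6y - 5/6.
  reduce S modulo (f_1, f_2, f_3, h_4, h_5, h_6):
  remainder -16607974/135599013y + 16607974/135599013 ≠ 0; add h_7 = -16607974/135599013y + 16607974/135599013 to the basis.

The other S-polynomials (S(f_2,h_4), S(f_3,h_4), S(f_1,h_5), S(f_2,h_5), S(f_3,h_5), S(h_4,h_5), S(f_1,h_6), S(f_2,h_6), S(f_3,h_6), S(h_4,h_6), S(h_5,h_6), S(f_1,h_7), S(f_2,h_7), S(f_3,h_7), S(h_4,h_7), S(h_5,h_7), S(h_6,h_7)) all reduce to 0 modulo the current basis, so we have a Gröbner basis.
Inter-reduce: drop elements whose leading term is divisible by another's, tail-reduce, and make monic.
Reduced Gröbner basis: {x + 1, y - 1}.
Label its elements g_1 = x + 1, g_2 = y - 1.

Reduce p = -8xy + 2x - 6 modulo G:
  leading term xy: subtract (-8y)·g_1 from -8xy + 2x - 6 → 2x + 8y - 6
  leading term x: subtract (2)·g_1 from 2x + 8y - 6 → 8y - 8
  leading term y: subtract (8)·g_2 from 8y - 8 → 0
  normal form = 0.
Since the normal form is 0, p ∈ I.

Ideal membership is decidable via reduction modulo a Gröbner basis.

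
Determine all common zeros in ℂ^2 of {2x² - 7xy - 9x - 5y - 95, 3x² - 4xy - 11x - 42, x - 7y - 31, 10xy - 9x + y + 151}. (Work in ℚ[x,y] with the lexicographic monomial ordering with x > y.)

Compute a lex Gröbner basis by Buchberger's algorithm.
f_1 = 2x² - 7xy - 9x - 5y - 95, LT = x².
f_2 = 3x² - 4xy - 11x - 42, LT = x².
f_3 = x - 7y - 31, LT = x.
f_4 = 10xy - 9x + y + 151, LT = xy.

S(f_1,f_2): lcm = x². S = -13/6xy - ⅚x - 5/2y - 67/2.
  leading term xy: subtract (-13/6y)·f_3 from -13/6xy - ⅚x - 5/2y - 67/2 → -⅚x - 91/6y² - 209/3y - 67/2
  leading term x: subtract (-⅚)·f_3 from -⅚x - 91/6y² - 209/3y - 67/2 → -91/6y² - 151/2y - 178/3
  leading term y²: no divisor's leading term divides it; move -91/6y² to the remainder.
  leading term y: no divisor's leading term divides it; move -151/2y to the remainder.
  leading term 1: no divisor's leading term divides it; move -178/3 to the remainder.
  remainder -91/6y² - 151/2y - 178/3 ≠ 0; add h_5 = -91/6y² - 151/2y - 178/3 to the basis.

S(f_1,f_3): lcm = x². S = 7/2xy + 53/2x - 5/2y - 95/2.
  leading term xy: subtract (7/2y)·f_3 from 7/2xy + 53/2x - 5/2y - 95/2 → 53/2x + 49/2y² + 106y - 95/2
  leading term x: subtract (53/2)·f_3 from 53/2x + 49/2y² + 106y - 95/2 → 49/2y² + 583/2y + 774
  leading term y²: subtract (-21/13)·h_5 from 49/2y² + 583/2y + 774 → 2204/13y + 8816/13
  leading term y: no divisor's leading term divides it; move 2204/13y to the remainder.
  leading term 1: no divisor's leading term divides it; move 8816/13 to the remainder.
  remainder 2204/13y + 8816/13 ≠ 0; add h_6 = 2204/13y + 8816/13 to the basis.

S(f_1,f_4): lcm = x²y. S = 9/10x² - 7/2xy² - 23/5xy - 151/10x - 5/2y² - 95/2y.
  leading term x²: subtract (9/20)·f_1 from 9/10x² - 7/2xy² - 23/5xy - 151/10x - 5/2y² - 95/2y → -7/2xy² - 29/20xy - 221/20x - 5/2y² - 181/4y + 171/4
  leading term xy²: subtract (-7/2y²)·f_3 from -7/2xy² - 29/20xy - 221/20x - 5/2y² - 181/4y + 171/4 → -29/20xy - 221/20x - 49/2y³ - 111y² - 181/4y + 171/4
  leading term xy: subtract (-29/20y)·f_3 from -29/20xy - 221/20x - 49/2y³ - 111y² - 181/4y + 171/4 → -221/20x - 49/2y³ - 2423/20y² - 451/5y + 171/4
  leading term x: subtract (-221/20)·f_3 from -221/20x - 49/2y³ - 2423/20y² - 451/5y + 171/4 → -49/2y³ - 2423/20y² - 3351/20y - 1499/5
  leading term y³: subtract (21/13y)·h_5 from -49/2y³ - 2423/20y² - 3351/20y - 1499/5 → 211/260y² - 18643/260y - 1499/5
  leading term y²: subtract (-633/11830)·h_5 from 211/260y² - 18643/260y - 1499/5 → -448024/5915y - 1792096/5915
  leading term y: subtract (-112006/250705)·h_6 from -448024/5915y - 1792096/5915 → 0
  remainder 0.

S(f_2,f_3): lcm = x². S = 17/3xy + 82/3x - 14.
  leading term xy: subtract (17/3y)·f_3 from 17/3xy + 82/3x - 14 → 82/3x + 119/3y² + 527/3y - 14
  leading term x: subtract (82/3)·f_3 from 82/3x + 119/3y² + 527/3y - 14 → 119/3y² + 367y + 2500/3
  leading term y²: subtract (-34/13)·h_5 from 119/3y² + 367y + 2500/3 → 2204/13y + 8816/13
  leading term y: subtract (1)·h_6 from 2204/13y + 8816/13 → 0
  remainder 0.

S(f_2,f_4): lcm = x²y. S = 9/10x² - 4/3xy² - 113/30xy - 151/10x - 14y.
  leading term x²: subtract (9/20)·f_1 from 9/10x² - 4/3xy² - 113/30xy - 151/10x - 14y → -4/3xy² - 37/60xy - 221/20x - 47/4y + 171/4
  leading term xy²: subtract (-4/3y²)·f_3 from -4/3xy² - 37/60xy - 221/20x - 47/4y + 171/4 → -37/60xy - 221/20x - 28/3y³ - 124/3y² - 47/4y + 171/4
  leading term xy: subtract (-37/60y)·f_3 from -37/60xy - 221/20x - 28/3y³ - 124/3y² - 47/4y + 171/4 → -221/20x - 28/3y³ - 913/20y² - 463/15y + 171/4
  leading term x: subtract (-221/20)·f_3 from -221/20x - 28/3y³ - 913/20y² - 463/15y + 171/4 → -28/3y³ - 913/20y² - 6493/60y - 1499/5
  leading term y³: subtract (8/13y)·h_5 from -28/3y³ - 913/20y² - 6493/60y - 1499/5 → 211/260y² - 18643/260y - 1499/5
  leading term y²: subtract (-633/11830)·h_5 from 211/260y² - 18643/260y - 1499/5 → -448024/5915y - 1792096/5915
  leading term y: subtract (-112006/250705)·h_6 from -448024/5915y - 1792096/5915 → 0
  remainder 0.

S(f_3,f_4): lcm = xy. S = 9/10x - 7y² - 311/10y - 151/10.
  leading term x: subtract (9/10)·f_3 from 9/10x - 7y² - 311/10y - 151/10 → -7y² - 124/5y + 64/5
  leading term y²: subtract (6/13)·h_5 from -7y² - 124/5y + 64/5 → 653/65y + 2612/65
  leading term y: subtract (653/11020)·h_6 from 653/65y + 2612/65 → 0
  remainder 0.

S(f_1,h_5): leading monomials are coprime, so the S-polynomial reduces to 0 (Buchberger's first criterion).
S(f_2,h_5): leading monomials are coprime, so the S-polynomial reduces to 0 (Buchberger's first criterion).
S(f_3,h_5): leading monomials are coprime, so the S-polynomial reduces to 0 (Buchberger's first criterion).
S(f_4,h_5): lcm = xy². S = -5349/910xy - 356/91x + 1/10y² + 151/10y.
  leading term xy: subtract (-5349/910y)·f_3 from -5349/910xy - 356/91x + 1/10y² + 151/10y → -356/91x - 2668/65y² - 76039/455y
  leading term x: subtract (-356/91)·f_3 from -356/91x - 2668/65y² - 76039/455y → -2668/65y² - 88499/455y - 11036/91
  leading term y²: subtract (16008/5915)·h_5 from -2668/65y² - 88499/455y - 11036/91 → 58117/5915y + 232468/5915
  leading term y: subtract (58117/1002820)·h_6 from 58117/5915y + 232468/5915 → 0
  remainder 0.

S(f_1,h_6): leading monomials are coprime, so the S-polynomial reduces to 0 (Buchberger's first criterion).
S(f_2,h_6): leading monomials are coprime, so the S-polynomial reduces to 0 (Buchberger's first criterion).
S(f_3,h_6): leading monomials are coprime, so the S-polynomial reduces to 0 (Buchberger's first criterion).
S(f_4,h_6): lcm = xy. S = -49/10x + 1/10y + 151/10.
  leading term x: subtract (-49/10)·f_3 from -49/10x + 1/10y + 151/10 → -171/5y - 684/5
  leading term y: subtract (-117/580)·h_6 from -171/5y - 684/5 → 0
  remainder 0.

S(h_5,h_6): lcm = y². S = 89/91y + 356/91.
  leading term y: subtract (89/15428)·h_6 from 89/91y + 356/91 → 0
  remainder 0.

Every S-polynomial of the final basis reduces to 0, so we have a Gröbner basis.
Inter-reduce: drop elements whose leading term is divisible by another's, tail-reduce, and make monic.
Reduced Gröbner basis: {x - 3, y + 4}.

From the last basis element, y + 4 = 0, so y takes values in {-4}. Each choice, substituted upward through the basis, yields the corresponding point(s) of the solution set.
  y = -4: the earlier basis element becomes x - 3 = 0, giving x = 3 — point (3, -4).

{(3, -4)}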